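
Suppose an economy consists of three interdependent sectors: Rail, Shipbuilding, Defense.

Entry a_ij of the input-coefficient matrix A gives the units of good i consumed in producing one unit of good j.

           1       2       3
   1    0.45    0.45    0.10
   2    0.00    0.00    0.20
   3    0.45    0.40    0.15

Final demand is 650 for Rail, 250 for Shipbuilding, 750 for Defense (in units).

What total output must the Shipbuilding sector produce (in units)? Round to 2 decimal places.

I − A =
  [   0.55    -0.45    -0.10]
  [   0.00     1.00    -0.20]
  [  -0.45    -0.40     0.85]
Cofactors of I−A, C_ij = (−1)^(i+j)·(minor ij) (rows/columns in the sector order above):
  C_11 = (1.00)(0.85) − (-0.20)(-0.40) = 0.7700
  C_12 = −[(0.00)(0.85) − (-0.20)(-0.45)] = 0.0900
  C_13 = (0.00)(-0.40) − (1.00)(-0.45) = 0.4500
  C_21 = −[(-0.45)(0.85) − (-0.10)(-0.40)] = 0.4225
  C_22 = (0.55)(0.85) − (-0.10)(-0.45) = 0.4225
  C_23 = −[(0.55)(-0.40) − (-0.45)(-0.45)] = 0.4225
  C_31 = (-0.45)(-0.20) − (-0.10)(1.00) = 0.1900
  C_32 = −[(0.55)(-0.20) − (-0.10)(0.00)] = 0.1100
  C_33 = (0.55)(1.00) − (-0.45)(0.00) = 0.5500
det(I−A) = Σ_j (I−A)_1j·C_1j = (0.55)(0.7700) + (-0.45)(0.0900) + (-0.10)(0.4500) = 0.3380
adj(I−A) = Cᵀ =
  [ 0.7700   0.4225   0.1900]
  [ 0.0900   0.4225   0.1100]
  [ 0.4500   0.4225   0.5500]
(I − A)⁻¹ = adj(I−A) / det(I−A) ≈
  [   2.2781     1.2500     0.5621]
  [   0.2663     1.2500     0.3254]
  [   1.3314     1.2500     1.6272]
x = (I − A)⁻¹ d = adj(I−A)·d / det(I−A), with det(I−A) = 0.3380:
  x_1 = (0.7700·650 + 0.4225·250 + 0.1900·750) / 0.3380 = 748.625 / 0.3380 ≈ 2214.87
  x_2 = (0.0900·650 + 0.4225·250 + 0.1100·750) / 0.3380 = 246.625 / 0.3380 ≈ 729.66
  x_3 = (0.4500·650 + 0.4225·250 + 0.5500·750) / 0.3380 = 810.625 / 0.3380 ≈ 2398.30

x_2 = 729.66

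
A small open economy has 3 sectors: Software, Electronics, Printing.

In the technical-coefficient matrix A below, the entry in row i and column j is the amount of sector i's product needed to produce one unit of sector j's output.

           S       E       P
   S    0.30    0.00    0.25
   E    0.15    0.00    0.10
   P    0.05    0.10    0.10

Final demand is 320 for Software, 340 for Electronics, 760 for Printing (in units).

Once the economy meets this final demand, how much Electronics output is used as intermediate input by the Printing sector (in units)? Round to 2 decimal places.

I − A =
  [   0.70     0.00    -0.25]
  [  -0.15     1.00    -0.10]
  [  -0.05    -0.10     0.90]
Cofactors of I−A, C_ij = (−1)^(i+j)·(minor ij) (rows/columns in the sector order above):
  C_11 = (1.00)(0.90) − (-0.10)(-0.10) = 0.8900
  C_12 = −[(-0.15)(0.90) − (-0.10)(-0.05)] = 0.1400
  C_13 = (-0.15)(-0.10) − (1.00)(-0.05) = 0.0650
  C_21 = −[(0.00)(0.90) − (-0.25)(-0.10)] = 0.0250
  C_22 = (0.70)(0.90) − (-0.25)(-0.05) = 0.6175
  C_23 = −[(0.70)(-0.10) − (0.00)(-0.05)] = 0.0700
  C_31 = (0.00)(-0.10) − (-0.25)(1.00) = 0.2500
  C_32 = −[(0.70)(-0.10) − (-0.25)(-0.15)] = 0.1075
  C_33 = (0.70)(1.00) − (0.00)(-0.15) = 0.7000
det(I−A) = Σ_j (I−A)_1j·C_1j = (0.70)(0.8900) + (0.00)(0.1400) + (-0.25)(0.0650) = 0.60675
adj(I−A) = Cᵀ =
  [ 0.8900   0.0250   0.2500]
  [ 0.1400   0.6175   0.1075]
  [ 0.0650   0.0700   0.7000]
(I − A)⁻¹ = adj(I−A) / det(I−A) ≈
  [   1.4668     0.0412     0.4120]
  [   0.2307     1.0177     0.1772]
  [   0.1071     0.1154     1.1537]
First solve x = (I − A)⁻¹ d = adj(I−A)·d / det(I−A); in particular x_P = (0.0650·320 + 0.0700·340 + 0.7000·760) / 0.60675 = 576.60 / 0.60675 ≈ 950.3090.
Intermediate flow from E to P: z_EP = a_EP · x_P = 0.10 × 576.60 / 0.60675 = 57.66 / 0.60675 ≈ 95.03.

z_EP = 95.03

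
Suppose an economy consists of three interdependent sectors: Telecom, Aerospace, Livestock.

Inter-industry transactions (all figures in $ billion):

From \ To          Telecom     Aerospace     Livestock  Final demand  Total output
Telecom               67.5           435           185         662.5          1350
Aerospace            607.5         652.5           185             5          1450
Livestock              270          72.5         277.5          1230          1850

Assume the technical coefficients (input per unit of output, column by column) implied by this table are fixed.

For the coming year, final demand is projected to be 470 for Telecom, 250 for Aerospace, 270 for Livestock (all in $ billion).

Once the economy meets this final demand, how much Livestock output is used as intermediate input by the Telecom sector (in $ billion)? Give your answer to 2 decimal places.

Technical coefficients a_ij = z_ij / X_j:
  a_TT = 67.5/1350 = 0.05, a_AT = 607.5/1350 = 0.45, a_LT = 270/1350 = 0.20
  a_TA = 435/1450 = 0.30, a_AA = 652.5/1450 = 0.45, a_LA = 72.5/1450 = 0.05
  a_TL = 185/1850 = 0.10, a_AL = 185/1850 = 0.10, a_LL = 277.5/1850 = 0.15
I − A =
  [   0.95    -0.30    -0.10]
  [  -0.45     0.55    -0.10]
  [  -0.20    -0.05     0.85]
Cofactors of I−A, C_ij = (−1)^(i+j)·(minor ij) (rows/columns in the sector order above):
  C_11 = (0.55)(0.85) − (-0.10)(-0.05) = 0.4625
  C_12 = −[(-0.45)(0.85) − (-0.10)(-0.20)] = 0.4025
  C_13 = (-0.45)(-0.05) − (0.55)(-0.20) = 0.1325
  C_21 = −[(-0.30)(0.85) − (-0.10)(-0.05)] = 0.2600
  C_22 = (0.95)(0.85) − (-0.10)(-0.20) = 0.7875
  C_23 = −[(0.95)(-0.05) − (-0.30)(-0.20)] = 0.1075
  C_31 = (-0.30)(-0.10) − (-0.10)(0.55) = 0.0850
  C_32 = −[(0.95)(-0.10) − (-0.10)(-0.45)] = 0.1400
  C_33 = (0.95)(0.55) − (-0.30)(-0.45) = 0.3875
det(I−A) = Σ_j (I−A)_1j·C_1j = (0.95)(0.4625) + (-0.30)(0.4025) + (-0.10)(0.1325) = 0.305375
adj(I−A) = Cᵀ =
  [ 0.4625   0.2600   0.0850]
  [ 0.4025   0.7875   0.1400]
  [ 0.1325   0.1075   0.3875]
(I − A)⁻¹ = adj(I−A) / det(I−A) ≈
  [   1.5145     0.8514     0.2783]
  [   1.3181     2.5788     0.4585]
  [   0.4339     0.3520     1.2689]
First solve x = (I − A)⁻¹ d = adj(I−A)·d / det(I−A); in particular x_T = (0.4625·470 + 0.2600·250 + 0.0850·270) / 0.305375 = 305.325 / 0.305375 ≈ 999.8363.
Intermediate flow from L to T: z_LT = a_LT · x_T = 0.20 × 305.325 / 0.305375 = 61.065 / 0.305375 ≈ 199.97.

z_LT = 199.97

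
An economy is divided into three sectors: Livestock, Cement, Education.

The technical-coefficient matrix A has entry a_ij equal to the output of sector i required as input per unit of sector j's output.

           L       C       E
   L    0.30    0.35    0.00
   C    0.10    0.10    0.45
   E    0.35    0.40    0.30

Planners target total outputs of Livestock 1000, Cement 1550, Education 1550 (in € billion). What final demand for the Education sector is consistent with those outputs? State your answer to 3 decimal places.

I − A =
  [   0.70    -0.35     0.00]
  [  -0.10     0.90    -0.45]
  [  -0.35    -0.40     0.70]
d = (I − A) x:
  d_L = (+0.70)·1000 + (-0.35)·1550 + (+0.00)·1550 = 157.500
  d_C = (-0.10)·1000 + (+0.90)·1550 + (-0.45)·1550 = 597.500
  d_E = (-0.35)·1000 + (-0.40)·1550 + (+0.70)·1550 = 115.000

d_E = 115.000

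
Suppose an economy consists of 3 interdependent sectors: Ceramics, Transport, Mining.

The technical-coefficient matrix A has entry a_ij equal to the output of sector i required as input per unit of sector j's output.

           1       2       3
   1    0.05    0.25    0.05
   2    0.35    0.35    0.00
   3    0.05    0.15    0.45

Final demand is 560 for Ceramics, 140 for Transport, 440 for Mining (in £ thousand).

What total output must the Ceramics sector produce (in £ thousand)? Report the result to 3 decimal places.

x_1 = 817.406

I − A =
  [   0.95    -0.25    -0.05]
  [  -0.35     0.65     0.00]
  [  -0.05    -0.15     0.55]
Cofactors of I−A, C_ij = (−1)^(i+j)·(minor ij) (rows/columns in the sector order above):
  C_11 = (0.65)(0.55) − (0.00)(-0.15) = 0.3575
  C_12 = −[(-0.35)(0.55) − (0.00)(-0.05)] = 0.1925
  C_13 = (-0.35)(-0.15) − (0.65)(-0.05) = 0.0850
  C_21 = −[(-0.25)(0.55) − (-0.05)(-0.15)] = 0.1450
  C_22 = (0.95)(0.55) − (-0.05)(-0.05) = 0.5200
  C_23 = −[(0.95)(-0.15) − (-0.25)(-0.05)] = 0.1550
  C_31 = (-0.25)(0.00) − (-0.05)(0.65) = 0.0325
  C_32 = −[(0.95)(0.00) − (-0.05)(-0.35)] = 0.0175
  C_33 = (0.95)(0.65) − (-0.25)(-0.35) = 0.5300
det(I−A) = Σ_j (I−A)_1j·C_1j = (0.95)(0.3575) + (-0.25)(0.1925) + (-0.05)(0.0850) = 0.28725
adj(I−A) = Cᵀ =
  [ 0.3575   0.1450   0.0325]
  [ 0.1925   0.5200   0.0175]
  [ 0.0850   0.1550   0.5300]
(I − A)⁻¹ = adj(I−A) / det(I−A) ≈
  [   1.2446     0.5048     0.1131]
  [   0.6701     1.8103     0.0609]
  [   0.2959     0.5396     1.8451]
x = (I − A)⁻¹ d = adj(I−A)·d / det(I−A), with det(I−A) = 0.28725:
  x_1 = (0.3575·560 + 0.1450·140 + 0.0325·440) / 0.28725 = 234.80 / 0.28725 ≈ 817.406
  x_2 = (0.1925·560 + 0.5200·140 + 0.0175·440) / 0.28725 = 188.30 / 0.28725 ≈ 655.527
  x_3 = (0.0850·560 + 0.1550·140 + 0.5300·440) / 0.28725 = 302.50 / 0.28725 ≈ 1053.090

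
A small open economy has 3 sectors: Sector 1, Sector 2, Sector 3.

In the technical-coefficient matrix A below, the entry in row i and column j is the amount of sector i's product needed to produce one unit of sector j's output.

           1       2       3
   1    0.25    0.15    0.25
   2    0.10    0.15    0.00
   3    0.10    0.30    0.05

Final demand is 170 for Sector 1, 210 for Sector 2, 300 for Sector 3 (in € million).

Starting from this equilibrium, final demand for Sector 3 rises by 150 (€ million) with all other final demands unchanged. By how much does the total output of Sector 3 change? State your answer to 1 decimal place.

Δx_3 = 166.0

I − A =
  [   0.75    -0.15    -0.25]
  [  -0.10     0.85     0.00]
  [  -0.10    -0.30     0.95]
Cofactors of I−A, C_ij = (−1)^(i+j)·(minor ij) (rows/columns in the sector order above):
  C_11 = (0.85)(0.95) − (0.00)(-0.30) = 0.8075
  C_12 = −[(-0.10)(0.95) − (0.00)(-0.10)] = 0.0950
  C_13 = (-0.10)(-0.30) − (0.85)(-0.10) = 0.1150
  C_21 = −[(-0.15)(0.95) − (-0.25)(-0.30)] = 0.2175
  C_22 = (0.75)(0.95) − (-0.25)(-0.10) = 0.6875
  C_23 = −[(0.75)(-0.30) − (-0.15)(-0.10)] = 0.2400
  C_31 = (-0.15)(0.00) − (-0.25)(0.85) = 0.2125
  C_32 = −[(0.75)(0.00) − (-0.25)(-0.10)] = 0.0250
  C_33 = (0.75)(0.85) − (-0.15)(-0.10) = 0.6225
det(I−A) = Σ_j (I−A)_1j·C_1j = (0.75)(0.8075) + (-0.15)(0.0950) + (-0.25)(0.1150) = 0.562625
adj(I−A) = Cᵀ =
  [ 0.8075   0.2175   0.2125]
  [ 0.0950   0.6875   0.0250]
  [ 0.1150   0.2400   0.6225]
(I − A)⁻¹ = adj(I−A) / det(I−A) ≈
  [   1.4352     0.3866     0.3777]
  [   0.1689     1.2220     0.0444]
  [   0.2044     0.4266     1.1064]
Δx = (I − A)⁻¹ Δd with Δd having +150 in the Sector 3 component and 0 elsewhere.
So Δx_3 = L_33 · (+150), where L_33 = adj(I−A)_33 / det(I−A) = 0.6225 / 0.562625.
Δx_3 = 0.6225 × (+150) / 0.562625 = 93.375 / 0.562625 ≈ 166.0.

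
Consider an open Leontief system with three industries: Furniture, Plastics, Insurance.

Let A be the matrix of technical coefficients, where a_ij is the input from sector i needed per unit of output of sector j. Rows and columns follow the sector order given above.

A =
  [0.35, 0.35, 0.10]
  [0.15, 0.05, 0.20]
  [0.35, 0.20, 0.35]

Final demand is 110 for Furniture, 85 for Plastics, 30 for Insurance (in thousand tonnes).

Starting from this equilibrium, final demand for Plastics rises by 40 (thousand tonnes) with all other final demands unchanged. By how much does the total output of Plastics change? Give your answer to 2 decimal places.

I − A =
  [   0.65    -0.35    -0.10]
  [  -0.15     0.95    -0.20]
  [  -0.35    -0.20     0.65]
Cofactors of I−A, C_ij = (−1)^(i+j)·(minor ij) (rows/columns in the sector order above):
  C_11 = (0.95)(0.65) − (-0.20)(-0.20) = 0.5775
  C_12 = −[(-0.15)(0.65) − (-0.20)(-0.35)] = 0.1675
  C_13 = (-0.15)(-0.20) − (0.95)(-0.35) = 0.3625
  C_21 = −[(-0.35)(0.65) − (-0.10)(-0.20)] = 0.2475
  C_22 = (0.65)(0.65) − (-0.10)(-0.35) = 0.3875
  C_23 = −[(0.65)(-0.20) − (-0.35)(-0.35)] = 0.2525
  C_31 = (-0.35)(-0.20) − (-0.10)(0.95) = 0.1650
  C_32 = −[(0.65)(-0.20) − (-0.10)(-0.15)] = 0.1450
  C_33 = (0.65)(0.95) − (-0.35)(-0.15) = 0.5650
det(I−A) = Σ_j (I−A)_1j·C_1j = (0.65)(0.5775) + (-0.35)(0.1675) + (-0.10)(0.3625) = 0.2805
adj(I−A) = Cᵀ =
  [ 0.5775   0.2475   0.1650]
  [ 0.1675   0.3875   0.1450]
  [ 0.3625   0.2525   0.5650]
(I − A)⁻¹ = adj(I−A) / det(I−A) ≈
  [   2.0588     0.8824     0.5882]
  [   0.5971     1.3815     0.5169]
  [   1.2923     0.9002     2.0143]
Δx = (I − A)⁻¹ Δd with Δd having +40 in the Plastics component and 0 elsewhere.
So Δx_P = L_PP · (+40), where L_PP = adj(I−A)_PP / det(I−A) = 0.3875 / 0.2805.
Δx_P = 0.3875 × (+40) / 0.2805 = 15.50 / 0.2805 ≈ 55.26.

Δx_P = 55.26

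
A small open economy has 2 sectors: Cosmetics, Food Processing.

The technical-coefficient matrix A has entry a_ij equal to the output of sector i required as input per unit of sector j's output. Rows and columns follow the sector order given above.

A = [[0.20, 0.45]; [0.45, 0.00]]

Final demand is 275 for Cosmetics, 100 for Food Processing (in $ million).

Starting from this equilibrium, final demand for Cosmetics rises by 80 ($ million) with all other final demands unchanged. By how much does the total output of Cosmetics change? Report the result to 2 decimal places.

Δx_1 = 133.89

I − A =
  [   0.80    -0.45]
  [  -0.45     1.00]
det(I−A) = (0.80)(1.00) − (-0.45)(-0.45) = 0.5975
adj(I−A) = [[1.00, 0.45], [0.45, 0.80]]
(I − A)⁻¹ = adj(I−A) / det(I−A) ≈
  [   1.6736     0.7531]
  [   0.7531     1.3389]
Δx = (I − A)⁻¹ Δd with Δd having +80 in the Cosmetics component and 0 elsewhere.
So Δx_1 = L_11 · (+80), where L_11 = adj(I−A)_11 / det(I−A) = 1.00 / 0.5975.
Δx_1 = 1.00 × (+80) / 0.5975 = 80.00 / 0.5975 ≈ 133.89.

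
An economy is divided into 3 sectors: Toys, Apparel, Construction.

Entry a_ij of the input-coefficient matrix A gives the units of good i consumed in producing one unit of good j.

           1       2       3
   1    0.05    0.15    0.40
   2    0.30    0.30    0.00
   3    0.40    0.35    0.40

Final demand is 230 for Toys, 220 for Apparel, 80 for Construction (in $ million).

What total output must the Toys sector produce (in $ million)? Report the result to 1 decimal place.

I − A =
  [   0.95    -0.15    -0.40]
  [  -0.30     0.70     0.00]
  [  -0.40    -0.35     0.60]
Cofactors of I−A, C_ij = (−1)^(i+j)·(minor ij) (rows/columns in the sector order above):
  C_11 = (0.70)(0.60) − (0.00)(-0.35) = 0.4200
  C_12 = −[(-0.30)(0.60) − (0.00)(-0.40)] = 0.1800
  C_13 = (-0.30)(-0.35) − (0.70)(-0.40) = 0.3850
  C_21 = −[(-0.15)(0.60) − (-0.40)(-0.35)] = 0.2300
  C_22 = (0.95)(0.60) − (-0.40)(-0.40) = 0.4100
  C_23 = −[(0.95)(-0.35) − (-0.15)(-0.40)] = 0.3925
  C_31 = (-0.15)(0.00) − (-0.40)(0.70) = 0.2800
  C_32 = −[(0.95)(0.00) − (-0.40)(-0.30)] = 0.1200
  C_33 = (0.95)(0.70) − (-0.15)(-0.30) = 0.6200
det(I−A) = Σ_j (I−A)_1j·C_1j = (0.95)(0.4200) + (-0.15)(0.1800) + (-0.40)(0.3850) = 0.2180
adj(I−A) = Cᵀ =
  [ 0.4200   0.2300   0.2800]
  [ 0.1800   0.4100   0.1200]
  [ 0.3850   0.3925   0.6200]
(I − A)⁻¹ = adj(I−A) / det(I−A) ≈
  [   1.9266     1.0550     1.2844]
  [   0.8257     1.8807     0.5505]
  [   1.7661     1.8005     2.8440]
x = (I − A)⁻¹ d = adj(I−A)·d / det(I−A), with det(I−A) = 0.2180:
  x_1 = (0.4200·230 + 0.2300·220 + 0.2800·80) / 0.2180 = 169.60 / 0.2180 ≈ 778.0
  x_2 = (0.1800·230 + 0.4100·220 + 0.1200·80) / 0.2180 = 141.20 / 0.2180 ≈ 647.7
  x_3 = (0.3850·230 + 0.3925·220 + 0.6200·80) / 0.2180 = 224.50 / 0.2180 ≈ 1029.8

x_1 = 778.0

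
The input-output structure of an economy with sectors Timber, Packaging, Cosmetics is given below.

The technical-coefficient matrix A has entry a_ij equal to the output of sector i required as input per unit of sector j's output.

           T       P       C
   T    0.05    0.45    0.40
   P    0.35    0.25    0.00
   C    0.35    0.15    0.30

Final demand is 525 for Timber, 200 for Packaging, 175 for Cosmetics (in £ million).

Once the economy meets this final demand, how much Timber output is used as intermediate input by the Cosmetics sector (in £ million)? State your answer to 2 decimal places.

z_TC = 491.43

I − A =
  [   0.95    -0.45    -0.40]
  [  -0.35     0.75     0.00]
  [  -0.35    -0.15     0.70]
Cofactors of I−A, C_ij = (−1)^(i+j)·(minor ij) (rows/columns in the sector order above):
  C_11 = (0.75)(0.70) − (0.00)(-0.15) = 0.5250
  C_12 = −[(-0.35)(0.70) − (0.00)(-0.35)] = 0.2450
  C_13 = (-0.35)(-0.15) − (0.75)(-0.35) = 0.3150
  C_21 = −[(-0.45)(0.70) − (-0.40)(-0.15)] = 0.3750
  C_22 = (0.95)(0.70) − (-0.40)(-0.35) = 0.5250
  C_23 = −[(0.95)(-0.15) − (-0.45)(-0.35)] = 0.3000
  C_31 = (-0.45)(0.00) − (-0.40)(0.75) = 0.3000
  C_32 = −[(0.95)(0.00) − (-0.40)(-0.35)] = 0.1400
  C_33 = (0.95)(0.75) − (-0.45)(-0.35) = 0.5550
det(I−A) = Σ_j (I−A)_1j·C_1j = (0.95)(0.5250) + (-0.45)(0.2450) + (-0.40)(0.3150) = 0.2625
adj(I−A) = Cᵀ =
  [ 0.5250   0.3750   0.3000]
  [ 0.2450   0.5250   0.1400]
  [ 0.3150   0.3000   0.5550]
(I − A)⁻¹ = adj(I−A) / det(I−A) ≈
  [   2.0000     1.4286     1.1429]
  [   0.9333     2.0000     0.5333]
  [   1.2000     1.1429     2.1143]
First solve x = (I − A)⁻¹ d = adj(I−A)·d / det(I−A); in particular x_C = (0.3150·525 + 0.3000·200 + 0.5550·175) / 0.2625 = 322.50 / 0.2625 ≈ 1228.5714.
Intermediate flow from T to C: z_TC = a_TC · x_C = 0.40 × 322.50 / 0.2625 = 129.00 / 0.2625 ≈ 491.43.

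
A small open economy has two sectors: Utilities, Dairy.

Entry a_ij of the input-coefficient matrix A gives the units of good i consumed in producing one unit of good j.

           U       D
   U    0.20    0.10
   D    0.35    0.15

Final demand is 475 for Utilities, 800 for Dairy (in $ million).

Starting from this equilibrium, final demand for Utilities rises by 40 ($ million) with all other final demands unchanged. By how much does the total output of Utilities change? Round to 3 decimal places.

Δx_U = 52.713

I − A =
  [   0.80    -0.10]
  [  -0.35     0.85]
det(I−A) = (0.80)(0.85) − (-0.10)(-0.35) = 0.6450
adj(I−A) = [[0.85, 0.10], [0.35, 0.80]]
(I − A)⁻¹ = adj(I−A) / det(I−A) ≈
  [   1.3178     0.1550]
  [   0.5426     1.2403]
Δx = (I − A)⁻¹ Δd with Δd having +40 in the Utilities component and 0 elsewhere.
So Δx_U = L_UU · (+40), where L_UU = adj(I−A)_UU / det(I−A) = 0.85 / 0.6450.
Δx_U = 0.85 × (+40) / 0.6450 = 34.00 / 0.6450 ≈ 52.713.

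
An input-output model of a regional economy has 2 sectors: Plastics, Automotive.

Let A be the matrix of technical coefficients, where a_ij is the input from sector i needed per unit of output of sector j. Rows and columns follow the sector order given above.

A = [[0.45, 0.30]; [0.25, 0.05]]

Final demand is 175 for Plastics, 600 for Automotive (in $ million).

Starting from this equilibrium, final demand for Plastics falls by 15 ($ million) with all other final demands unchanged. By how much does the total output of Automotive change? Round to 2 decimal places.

I − A =
  [   0.55    -0.30]
  [  -0.25     0.95]
det(I−A) = (0.55)(0.95) − (-0.30)(-0.25) = 0.4475
adj(I−A) = [[0.95, 0.30], [0.25, 0.55]]
(I − A)⁻¹ = adj(I−A) / det(I−A) ≈
  [   2.1229     0.6704]
  [   0.5587     1.2291]
Δx = (I − A)⁻¹ Δd with Δd having -15 in the Plastics component and 0 elsewhere.
So Δx_2 = L_21 · (-15), where L_21 = adj(I−A)_21 / det(I−A) = 0.25 / 0.4475.
Δx_2 = 0.25 × (-15) / 0.4475 = -3.75 / 0.4475 ≈ -8.38.

Δx_2 = -8.38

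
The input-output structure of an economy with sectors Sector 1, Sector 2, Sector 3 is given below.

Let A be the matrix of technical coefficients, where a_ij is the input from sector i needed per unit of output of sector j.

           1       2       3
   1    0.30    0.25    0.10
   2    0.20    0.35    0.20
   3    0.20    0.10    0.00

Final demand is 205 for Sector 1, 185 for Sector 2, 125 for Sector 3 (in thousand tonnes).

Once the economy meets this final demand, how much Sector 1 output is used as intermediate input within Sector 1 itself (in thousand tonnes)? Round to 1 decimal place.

z_11 = 157.1

I − A =
  [   0.70    -0.25    -0.10]
  [  -0.20     0.65    -0.20]
  [  -0.20    -0.10     1.00]
Cofactors of I−A, C_ij = (−1)^(i+j)·(minor ij) (rows/columns in the sector order above):
  C_11 = (0.65)(1.00) − (-0.20)(-0.10) = 0.6300
  C_12 = −[(-0.20)(1.00) − (-0.20)(-0.20)] = 0.2400
  C_13 = (-0.20)(-0.10) − (0.65)(-0.20) = 0.1500
  C_21 = −[(-0.25)(1.00) − (-0.10)(-0.10)] = 0.2600
  C_22 = (0.70)(1.00) − (-0.10)(-0.20) = 0.6800
  C_23 = −[(0.70)(-0.10) − (-0.25)(-0.20)] = 0.1200
  C_31 = (-0.25)(-0.20) − (-0.10)(0.65) = 0.1150
  C_32 = −[(0.70)(-0.20) − (-0.10)(-0.20)] = 0.1600
  C_33 = (0.70)(0.65) − (-0.25)(-0.20) = 0.4050
det(I−A) = Σ_j (I−A)_1j·C_1j = (0.70)(0.6300) + (-0.25)(0.2400) + (-0.10)(0.1500) = 0.3660
adj(I−A) = Cᵀ =
  [ 0.6300   0.2600   0.1150]
  [ 0.2400   0.6800   0.1600]
  [ 0.1500   0.1200   0.4050]
(I − A)⁻¹ = adj(I−A) / det(I−A) ≈
  [   1.7213     0.7104     0.3142]
  [   0.6557     1.8579     0.4372]
  [   0.4098     0.3279     1.1066]
First solve x = (I − A)⁻¹ d = adj(I−A)·d / det(I−A); in particular x_1 = (0.6300·205 + 0.2600·185 + 0.1150·125) / 0.3660 = 191.625 / 0.3660 ≈ 523.566.
Intermediate flow from 1 to 1: z_11 = a_11 · x_1 = 0.30 × 191.625 / 0.3660 = 57.4875 / 0.3660 ≈ 157.1.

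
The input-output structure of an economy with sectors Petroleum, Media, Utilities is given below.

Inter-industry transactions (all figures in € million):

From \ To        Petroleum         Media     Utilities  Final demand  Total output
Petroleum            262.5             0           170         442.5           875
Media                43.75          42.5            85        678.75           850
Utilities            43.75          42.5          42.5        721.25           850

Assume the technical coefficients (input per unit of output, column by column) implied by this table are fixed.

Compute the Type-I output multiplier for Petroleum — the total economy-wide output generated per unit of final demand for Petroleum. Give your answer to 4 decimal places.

m_P = 1.6175

Technical coefficients a_ij = z_ij / X_j:
  a_PP = 262.5/875 = 0.30, a_MP = 43.75/875 = 0.05, a_UP = 43.75/875 = 0.05
  a_PM = 0/850 = 0.00, a_MM = 42.5/850 = 0.05, a_UM = 42.5/850 = 0.05
  a_PU = 170/850 = 0.20, a_MU = 85/850 = 0.10, a_UU = 42.5/850 = 0.05
I − A =
  [   0.70     0.00    -0.20]
  [  -0.05     0.95    -0.10]
  [  -0.05    -0.05     0.95]
Cofactors of I−A, C_ij = (−1)^(i+j)·(minor ij) (rows/columns in the sector order above):
  C_11 = (0.95)(0.95) − (-0.10)(-0.05) = 0.8975
  C_12 = −[(-0.05)(0.95) − (-0.10)(-0.05)] = 0.0525
  C_13 = (-0.05)(-0.05) − (0.95)(-0.05) = 0.0500
  C_21 = −[(0.00)(0.95) − (-0.20)(-0.05)] = 0.0100
  C_22 = (0.70)(0.95) − (-0.20)(-0.05) = 0.6550
  C_23 = −[(0.70)(-0.05) − (0.00)(-0.05)] = 0.0350
  C_31 = (0.00)(-0.10) − (-0.20)(0.95) = 0.1900
  C_32 = −[(0.70)(-0.10) − (-0.20)(-0.05)] = 0.0800
  C_33 = (0.70)(0.95) − (0.00)(-0.05) = 0.6650
det(I−A) = Σ_j (I−A)_1j·C_1j = (0.70)(0.8975) + (0.00)(0.0525) + (-0.20)(0.0500) = 0.61825
adj(I−A) = Cᵀ =
  [ 0.8975   0.0100   0.1900]
  [ 0.0525   0.6550   0.0800]
  [ 0.0500   0.0350   0.6650]
(I − A)⁻¹ = adj(I−A) / det(I−A) ≈
  [   1.45168     0.01617     0.30732]
  [   0.08492     1.05944     0.12940]
  [   0.08087     0.05661     1.07562]
The output multiplier for sector j is the column-j sum of the Leontief inverse (I − A)⁻¹ = adj(I−A) / det(I−A).
Column P of adj(I−A): (0.8975, 0.0525, 0.0500); det(I−A) = 0.61825.
m_P = (0.8975 + 0.0525 + 0.0500) / 0.61825 = 1.00 / 0.61825 ≈ 1.6175.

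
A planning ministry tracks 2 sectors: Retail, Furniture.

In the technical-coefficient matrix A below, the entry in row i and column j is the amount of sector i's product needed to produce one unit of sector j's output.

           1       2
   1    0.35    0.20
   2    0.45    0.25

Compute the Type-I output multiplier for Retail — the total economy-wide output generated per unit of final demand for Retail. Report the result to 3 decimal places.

m_1 = 3.019

I − A =
  [   0.65    -0.20]
  [  -0.45     0.75]
det(I−A) = (0.65)(0.75) − (-0.20)(-0.45) = 0.3975
adj(I−A) = [[0.75, 0.20], [0.45, 0.65]]
(I − A)⁻¹ = adj(I−A) / det(I−A) ≈
  [   1.8868     0.5031]
  [   1.1321     1.6352]
The output multiplier for sector j is the column-j sum of the Leontief inverse (I − A)⁻¹ = adj(I−A) / det(I−A).
Column 1 of adj(I−A): (0.75, 0.45); det(I−A) = 0.3975.
m_1 = (0.75 + 0.45) / 0.3975 = 1.20 / 0.3975 ≈ 3.019.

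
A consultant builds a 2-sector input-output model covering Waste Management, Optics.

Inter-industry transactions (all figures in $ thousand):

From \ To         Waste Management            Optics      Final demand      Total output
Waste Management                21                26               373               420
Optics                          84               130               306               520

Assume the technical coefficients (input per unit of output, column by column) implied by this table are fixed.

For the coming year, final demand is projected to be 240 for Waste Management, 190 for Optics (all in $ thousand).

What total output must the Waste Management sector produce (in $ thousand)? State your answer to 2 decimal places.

x_W = 269.75

Technical coefficients a_ij = z_ij / X_j:
  a_WW = 21/420 = 0.05, a_OW = 84/420 = 0.20
  a_WO = 26/520 = 0.05, a_OO = 130/520 = 0.25
I − A =
  [   0.95    -0.05]
  [  -0.20     0.75]
det(I−A) = (0.95)(0.75) − (-0.05)(-0.20) = 0.7025
adj(I−A) = [[0.75, 0.05], [0.20, 0.95]]
(I − A)⁻¹ = adj(I−A) / det(I−A) ≈
  [   1.0676     0.0712]
  [   0.2847     1.3523]
x = (I − A)⁻¹ d = adj(I−A)·d / det(I−A), with det(I−A) = 0.7025:
  x_W = (0.75·240 + 0.05·190) / 0.7025 = 189.50 / 0.7025 ≈ 269.75
  x_O = (0.20·240 + 0.95·190) / 0.7025 = 228.50 / 0.7025 ≈ 325.27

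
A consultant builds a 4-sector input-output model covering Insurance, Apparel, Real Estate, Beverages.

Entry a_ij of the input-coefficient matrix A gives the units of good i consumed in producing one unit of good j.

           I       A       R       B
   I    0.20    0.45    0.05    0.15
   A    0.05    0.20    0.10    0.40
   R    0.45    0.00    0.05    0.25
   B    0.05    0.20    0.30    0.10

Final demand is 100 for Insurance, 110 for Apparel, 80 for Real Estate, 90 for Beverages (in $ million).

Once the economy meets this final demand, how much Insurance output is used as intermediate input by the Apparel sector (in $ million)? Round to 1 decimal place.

I − A =
  [   0.80    -0.45    -0.05    -0.15]
  [  -0.05     0.80    -0.10    -0.40]
  [  -0.45     0.00     0.95    -0.25]
  [  -0.05    -0.20    -0.30     0.90]
Compute the cofactors C_ij = (−1)^(i+j)·(3×3 minor ij) of I−A; the adjugate is their transpose:
adj(I−A) = Cᵀ =
  [ 0.543000   0.382000   0.165500   0.306250]
  [ 0.153750   0.575750   0.172750   0.329500]
  [ 0.300500   0.241375   0.475250   0.289375]
  [ 0.164500   0.229625   0.206000   0.548375]
det(I−A) = Σ_j (I−A)_1j·C_1j = (0.80)(0.543000) + (-0.45)(0.153750) + (-0.05)(0.300500) + (-0.15)(0.164500) = 0.3255125
(I − A)⁻¹ = adj(I−A) / det(I−A) ≈
  [   1.6681     1.1735     0.5084     0.9408]
  [   0.4723     1.7687     0.5307     1.0122]
  [   0.9232     0.7415     1.4600     0.8890]
  [   0.5054     0.7054     0.6328     1.6847]
First solve x = (I − A)⁻¹ d = adj(I−A)·d / det(I−A); in particular x_A = (0.153750·100 + 0.575750·110 + 0.172750·80 + 0.329500·90) / 0.3255125 = 122.1825 / 0.3255125 ≈ 375.354.
Intermediate flow from I to A: z_IA = a_IA · x_A = 0.45 × 122.1825 / 0.3255125 = 54.982125 / 0.3255125 ≈ 168.9.

z_IA = 168.9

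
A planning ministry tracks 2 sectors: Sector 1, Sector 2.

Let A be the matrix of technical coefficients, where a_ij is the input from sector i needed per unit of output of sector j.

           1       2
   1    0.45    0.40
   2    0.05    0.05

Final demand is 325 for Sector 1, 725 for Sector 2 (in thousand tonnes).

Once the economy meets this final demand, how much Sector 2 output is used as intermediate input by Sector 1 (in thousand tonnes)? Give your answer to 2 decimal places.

I − A =
  [   0.55    -0.40]
  [  -0.05     0.95]
det(I−A) = (0.55)(0.95) − (-0.40)(-0.05) = 0.5025
adj(I−A) = [[0.95, 0.40], [0.05, 0.55]]
(I − A)⁻¹ = adj(I−A) / det(I−A) ≈
  [   1.8905     0.7960]
  [   0.0995     1.0945]
First solve x = (I − A)⁻¹ d = adj(I−A)·d / det(I−A); in particular x_1 = (0.95·325 + 0.40·725) / 0.5025 = 598.75 / 0.5025 ≈ 1191.5423.
Intermediate flow from 2 to 1: z_21 = a_21 · x_1 = 0.05 × 598.75 / 0.5025 = 29.9375 / 0.5025 ≈ 59.58.

z_21 = 59.58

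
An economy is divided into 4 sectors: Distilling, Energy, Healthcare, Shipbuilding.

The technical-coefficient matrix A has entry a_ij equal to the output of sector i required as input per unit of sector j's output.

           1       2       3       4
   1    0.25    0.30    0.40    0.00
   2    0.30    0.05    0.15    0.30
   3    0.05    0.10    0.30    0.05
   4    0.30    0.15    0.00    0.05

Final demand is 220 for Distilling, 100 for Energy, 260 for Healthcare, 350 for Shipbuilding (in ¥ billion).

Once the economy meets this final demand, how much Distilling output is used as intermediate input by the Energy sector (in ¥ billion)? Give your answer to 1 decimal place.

I − A =
  [   0.75    -0.30    -0.40     0.00]
  [  -0.30     0.95    -0.15    -0.30]
  [  -0.05    -0.10     0.70    -0.05]
  [  -0.30    -0.15     0.00     0.95]
Compute the cofactors C_ij = (−1)^(i+j)·(3×3 minor ij) of I−A; the adjugate is their transpose:
adj(I−A) = Cᵀ =
  [ 0.584875   0.240500   0.385750   0.096250]
  [ 0.271875   0.473750   0.256875   0.163125]
  [ 0.096875   0.095625   0.530625   0.058125]
  [ 0.227625   0.150750   0.162375   0.391250]
det(I−A) = Σ_j (I−A)_1j·C_1j = (0.75)(0.584875) + (-0.30)(0.271875) + (-0.40)(0.096875) + (0.00)(0.227625) = 0.31834375
(I − A)⁻¹ = adj(I−A) / det(I−A) ≈
  [   1.8372     0.7555     1.2117     0.3023]
  [   0.8540     1.4882     0.8069     0.5124]
  [   0.3043     0.3004     1.6668     0.1826]
  [   0.7150     0.4735     0.5101     1.2290]
First solve x = (I − A)⁻¹ d = adj(I−A)·d / det(I−A); in particular x_2 = (0.271875·220 + 0.473750·100 + 0.256875·260 + 0.163125·350) / 0.31834375 = 231.06875 / 0.31834375 ≈ 725.847.
Intermediate flow from 1 to 2: z_12 = a_12 · x_2 = 0.30 × 231.06875 / 0.31834375 = 69.320625 / 0.31834375 ≈ 217.8.

z_12 = 217.8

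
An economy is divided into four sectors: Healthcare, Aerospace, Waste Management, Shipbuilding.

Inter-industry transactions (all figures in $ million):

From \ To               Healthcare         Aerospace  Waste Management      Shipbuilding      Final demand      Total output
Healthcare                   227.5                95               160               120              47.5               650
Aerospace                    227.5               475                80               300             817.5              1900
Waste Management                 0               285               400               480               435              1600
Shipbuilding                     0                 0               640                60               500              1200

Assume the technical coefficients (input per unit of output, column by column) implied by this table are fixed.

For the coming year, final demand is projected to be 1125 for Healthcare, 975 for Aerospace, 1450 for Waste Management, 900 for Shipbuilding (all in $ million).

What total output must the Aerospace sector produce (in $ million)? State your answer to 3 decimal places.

Technical coefficients a_ij = z_ij / X_j:
  a_HH = 227.5/650 = 0.35, a_AH = 227.5/650 = 0.35, a_WH = 0/650 = 0.00, a_SH = 0/650 = 0.00
  a_HA = 95/1900 = 0.05, a_AA = 475/1900 = 0.25, a_WA = 285/1900 = 0.15, a_SA = 0/1900 = 0.00
  a_HW = 160/1600 = 0.10, a_AW = 80/1600 = 0.05, a_WW = 400/1600 = 0.25, a_SW = 640/1600 = 0.40
  a_HS = 120/1200 = 0.10, a_AS = 300/1200 = 0.25, a_WS = 480/1200 = 0.40, a_SS = 60/1200 = 0.05
I − A =
  [   0.65    -0.05    -0.10    -0.10]
  [  -0.35     0.75    -0.05    -0.25]
  [   0.00    -0.15     0.75    -0.40]
  [   0.00     0.00    -0.40     0.95]
Compute the cofactors C_ij = (−1)^(i+j)·(3×3 minor ij) of I−A; the adjugate is their transpose:
adj(I−A) = Cᵀ =
  [ 0.392250   0.047875   0.108625   0.099625]
  [ 0.193375   0.359125   0.143125   0.175125]
  [ 0.049875   0.092625   0.446500   0.217625]
  [ 0.021000   0.039000   0.188000   0.342375]
det(I−A) = Σ_j (I−A)_1j·C_1j = (0.65)(0.392250) + (-0.05)(0.193375) + (-0.10)(0.049875) + (-0.10)(0.021000) = 0.23820625
(I − A)⁻¹ = adj(I−A) / det(I−A) ≈
  [   1.6467     0.2010     0.4560     0.4182]
  [   0.8118     1.5076     0.6008     0.7352]
  [   0.2094     0.3888     1.8744     0.9136]
  [   0.0882     0.1637     0.7892     1.4373]
x = (I − A)⁻¹ d = adj(I−A)·d / det(I−A), with det(I−A) = 0.23820625:
  x_H = (0.392250·1125 + 0.047875·975 + 0.108625·1450 + 0.099625·900) / 0.23820625 = 735.128125 / 0.23820625 ≈ 3086.099
  x_A = (0.193375·1125 + 0.359125·975 + 0.143125·1450 + 0.175125·900) / 0.23820625 = 932.8375 / 0.23820625 ≈ 3916.092
  x_W = (0.049875·1125 + 0.092625·975 + 0.446500·1450 + 0.217625·900) / 0.23820625 = 989.70625 / 0.23820625 ≈ 4154.829
  x_S = (0.021000·1125 + 0.039000·975 + 0.188000·1450 + 0.342375·900) / 0.23820625 = 642.3875 / 0.23820625 ≈ 2696.770

x_A = 3916.092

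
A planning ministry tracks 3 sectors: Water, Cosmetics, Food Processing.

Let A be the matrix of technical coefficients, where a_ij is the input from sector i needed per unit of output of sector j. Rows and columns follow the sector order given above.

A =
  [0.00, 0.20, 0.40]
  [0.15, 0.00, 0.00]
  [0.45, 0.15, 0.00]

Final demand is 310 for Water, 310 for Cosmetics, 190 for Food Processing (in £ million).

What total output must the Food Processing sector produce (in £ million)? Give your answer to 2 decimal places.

x_F = 518.79

I − A =
  [   1.00    -0.20    -0.40]
  [  -0.15     1.00     0.00]
  [  -0.45    -0.15     1.00]
Cofactors of I−A, C_ij = (−1)^(i+j)·(minor ij) (rows/columns in the sector order above):
  C_11 = (1.00)(1.00) − (0.00)(-0.15) = 1.0000
  C_12 = −[(-0.15)(1.00) − (0.00)(-0.45)] = 0.1500
  C_13 = (-0.15)(-0.15) − (1.00)(-0.45) = 0.4725
  C_21 = −[(-0.20)(1.00) − (-0.40)(-0.15)] = 0.2600
  C_22 = (1.00)(1.00) − (-0.40)(-0.45) = 0.8200
  C_23 = −[(1.00)(-0.15) − (-0.20)(-0.45)] = 0.2400
  C_31 = (-0.20)(0.00) − (-0.40)(1.00) = 0.4000
  C_32 = −[(1.00)(0.00) − (-0.40)(-0.15)] = 0.0600
  C_33 = (1.00)(1.00) − (-0.20)(-0.15) = 0.9700
det(I−A) = Σ_j (I−A)_1j·C_1j = (1.00)(1.0000) + (-0.20)(0.1500) + (-0.40)(0.4725) = 0.7810
adj(I−A) = Cᵀ =
  [ 1.0000   0.2600   0.4000]
  [ 0.1500   0.8200   0.0600]
  [ 0.4725   0.2400   0.9700]
(I − A)⁻¹ = adj(I−A) / det(I−A) ≈
  [   1.2804     0.3329     0.5122]
  [   0.1921     1.0499     0.0768]
  [   0.6050     0.3073     1.2420]
x = (I − A)⁻¹ d = adj(I−A)·d / det(I−A), with det(I−A) = 0.7810:
  x_W = (1.0000·310 + 0.2600·310 + 0.4000·190) / 0.7810 = 466.60 / 0.7810 ≈ 597.44
  x_C = (0.1500·310 + 0.8200·310 + 0.0600·190) / 0.7810 = 312.10 / 0.7810 ≈ 399.62
  x_F = (0.4725·310 + 0.2400·310 + 0.9700·190) / 0.7810 = 405.175 / 0.7810 ≈ 518.79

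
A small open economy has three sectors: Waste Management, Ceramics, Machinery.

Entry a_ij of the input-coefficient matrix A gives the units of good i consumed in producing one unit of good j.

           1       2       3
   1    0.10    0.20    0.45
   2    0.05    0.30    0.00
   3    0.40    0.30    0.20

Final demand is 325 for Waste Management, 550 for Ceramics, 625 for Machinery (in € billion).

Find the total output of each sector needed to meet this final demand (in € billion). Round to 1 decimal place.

I − A =
  [   0.90    -0.20    -0.45]
  [  -0.05     0.70     0.00]
  [  -0.40    -0.30     0.80]
Cofactors of I−A, C_ij = (−1)^(i+j)·(minor ij) (rows/columns in the sector order above):
  C_11 = (0.70)(0.80) − (0.00)(-0.30) = 0.5600
  C_12 = −[(-0.05)(0.80) − (0.00)(-0.40)] = 0.0400
  C_13 = (-0.05)(-0.30) − (0.70)(-0.40) = 0.2950
  C_21 = −[(-0.20)(0.80) − (-0.45)(-0.30)] = 0.2950
  C_22 = (0.90)(0.80) − (-0.45)(-0.40) = 0.5400
  C_23 = −[(0.90)(-0.30) − (-0.20)(-0.40)] = 0.3500
  C_31 = (-0.20)(0.00) − (-0.45)(0.70) = 0.3150
  C_32 = −[(0.90)(0.00) − (-0.45)(-0.05)] = 0.0225
  C_33 = (0.90)(0.70) − (-0.20)(-0.05) = 0.6200
det(I−A) = Σ_j (I−A)_1j·C_1j = (0.90)(0.5600) + (-0.20)(0.0400) + (-0.45)(0.2950) = 0.36325
adj(I−A) = Cᵀ =
  [ 0.5600   0.2950   0.3150]
  [ 0.0400   0.5400   0.0225]
  [ 0.2950   0.3500   0.6200]
(I − A)⁻¹ = adj(I−A) / det(I−A) ≈
  [   1.5416     0.8121     0.8672]
  [   0.1101     1.4866     0.0619]
  [   0.8121     0.9635     1.7068]
x = (I − A)⁻¹ d = adj(I−A)·d / det(I−A), with det(I−A) = 0.36325:
  x_1 = (0.5600·325 + 0.2950·550 + 0.3150·625) / 0.36325 = 541.125 / 0.36325 ≈ 1489.7
  x_2 = (0.0400·325 + 0.5400·550 + 0.0225·625) / 0.36325 = 324.0625 / 0.36325 ≈ 892.1
  x_3 = (0.2950·325 + 0.3500·550 + 0.6200·625) / 0.36325 = 675.875 / 0.36325 ≈ 1860.6

x_1 = 1489.7, x_2 = 892.1, x_3 = 1860.6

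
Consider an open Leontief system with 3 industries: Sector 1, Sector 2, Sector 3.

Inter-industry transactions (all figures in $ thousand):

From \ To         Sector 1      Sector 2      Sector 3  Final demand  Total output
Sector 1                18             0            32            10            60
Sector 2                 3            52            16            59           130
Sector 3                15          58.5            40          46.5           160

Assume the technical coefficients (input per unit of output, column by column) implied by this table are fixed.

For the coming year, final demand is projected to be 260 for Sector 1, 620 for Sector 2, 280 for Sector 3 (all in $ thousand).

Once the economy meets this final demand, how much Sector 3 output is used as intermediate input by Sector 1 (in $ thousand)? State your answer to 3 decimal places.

Technical coefficients a_ij = z_ij / X_j:
  a_11 = 18/60 = 0.30, a_21 = 3/60 = 0.05, a_31 = 15/60 = 0.25
  a_12 = 0/130 = 0.00, a_22 = 52/130 = 0.40, a_32 = 58.5/130 = 0.45
  a_13 = 32/160 = 0.20, a_23 = 16/160 = 0.10, a_33 = 40/160 = 0.25
I − A =
  [   0.70     0.00    -0.20]
  [  -0.05     0.60    -0.10]
  [  -0.25    -0.45     0.75]
Cofactors of I−A, C_ij = (−1)^(i+j)·(minor ij) (rows/columns in the sector order above):
  C_11 = (0.60)(0.75) − (-0.10)(-0.45) = 0.4050
  C_12 = −[(-0.05)(0.75) − (-0.10)(-0.25)] = 0.0625
  C_13 = (-0.05)(-0.45) − (0.60)(-0.25) = 0.1725
  C_21 = −[(0.00)(0.75) − (-0.20)(-0.45)] = 0.0900
  C_22 = (0.70)(0.75) − (-0.20)(-0.25) = 0.4750
  C_23 = −[(0.70)(-0.45) − (0.00)(-0.25)] = 0.3150
  C_31 = (0.00)(-0.10) − (-0.20)(0.60) = 0.1200
  C_32 = −[(0.70)(-0.10) − (-0.20)(-0.05)] = 0.0800
  C_33 = (0.70)(0.60) − (0.00)(-0.05) = 0.4200
det(I−A) = Σ_j (I−A)_1j·C_1j = (0.70)(0.4050) + (0.00)(0.0625) + (-0.20)(0.1725) = 0.2490
adj(I−A) = Cᵀ =
  [ 0.4050   0.0900   0.1200]
  [ 0.0625   0.4750   0.0800]
  [ 0.1725   0.3150   0.4200]
(I − A)⁻¹ = adj(I−A) / det(I−A) ≈
  [   1.6265     0.3614     0.4819]
  [   0.2510     1.9076     0.3213]
  [   0.6928     1.2651     1.6867]
First solve x = (I − A)⁻¹ d = adj(I−A)·d / det(I−A); in particular x_1 = (0.4050·260 + 0.0900·620 + 0.1200·280) / 0.2490 = 194.70 / 0.2490 ≈ 781.92771.
Intermediate flow from 3 to 1: z_31 = a_31 · x_1 = 0.25 × 194.70 / 0.2490 = 48.675 / 0.2490 ≈ 195.482.

z_31 = 195.482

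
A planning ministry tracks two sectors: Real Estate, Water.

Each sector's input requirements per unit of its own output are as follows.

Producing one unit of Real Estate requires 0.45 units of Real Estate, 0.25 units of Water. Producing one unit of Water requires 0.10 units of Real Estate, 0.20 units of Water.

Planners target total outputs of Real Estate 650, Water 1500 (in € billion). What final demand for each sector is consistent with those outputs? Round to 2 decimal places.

d_R = 207.50, d_W = 1037.50

I − A =
  [   0.55    -0.10]
  [  -0.25     0.80]
d = (I − A) x:
  d_R = (+0.55)·650 + (-0.10)·1500 = 207.50
  d_W = (-0.25)·650 + (+0.80)·1500 = 1037.50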